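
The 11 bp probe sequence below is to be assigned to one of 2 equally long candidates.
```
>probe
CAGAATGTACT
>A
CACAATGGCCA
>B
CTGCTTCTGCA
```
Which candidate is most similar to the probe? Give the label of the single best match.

A differs at 4 sites; B differs at 6 sites. The closest is A.

A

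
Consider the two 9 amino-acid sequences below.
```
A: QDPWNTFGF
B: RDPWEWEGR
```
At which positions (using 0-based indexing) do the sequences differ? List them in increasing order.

Scanning 0-based: 0: Q/R; 4: N/E; 5: T/W; 6: F/E; 8: F/R.

0, 4, 5, 6, 8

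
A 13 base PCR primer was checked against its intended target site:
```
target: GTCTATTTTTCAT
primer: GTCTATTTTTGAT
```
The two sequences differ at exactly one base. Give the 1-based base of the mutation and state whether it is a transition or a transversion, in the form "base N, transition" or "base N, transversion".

Base 11 changes C→G. C is a pyrimidine and G is a purine, so this is a transversion.

base 11, transversion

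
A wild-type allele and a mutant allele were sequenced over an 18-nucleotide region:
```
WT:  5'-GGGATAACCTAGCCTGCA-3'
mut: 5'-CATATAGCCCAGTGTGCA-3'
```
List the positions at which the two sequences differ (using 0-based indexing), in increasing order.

0, 1, 2, 6, 9, 12, 13

Differences at position 0 (G→C), position 1 (G→A), position 2 (G→T), position 6 (A→G), position 9 (T→C), position 12 (C→T), position 13 (C→G).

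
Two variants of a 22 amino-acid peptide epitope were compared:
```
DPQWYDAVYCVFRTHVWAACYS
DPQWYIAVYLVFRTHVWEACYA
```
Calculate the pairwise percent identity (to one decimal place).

4 positions differ (6, 10, 18, 22), so 18 of 22 match: 18/22 = 81.82%.

81.8%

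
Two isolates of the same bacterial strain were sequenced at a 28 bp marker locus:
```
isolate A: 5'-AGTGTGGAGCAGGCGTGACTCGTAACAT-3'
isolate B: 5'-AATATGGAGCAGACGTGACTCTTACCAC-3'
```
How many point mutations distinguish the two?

6

Comparing position by position, 6 positions differ: 2 (G/A), 4 (G/A), 13 (G/A), 22 (G/T), 25 (A/C), 28 (T/C).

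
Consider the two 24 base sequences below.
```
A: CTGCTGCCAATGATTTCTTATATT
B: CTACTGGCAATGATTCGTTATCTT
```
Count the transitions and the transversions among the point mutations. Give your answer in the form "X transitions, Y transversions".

Mismatches (1-based):
base 3: G→A (purine→purine, transition)
base 7: C→G (pyrimidine→purine, transversion)
base 16: T→C (pyrimidine→pyrimidine, transition)
base 17: C→G (pyrimidine→purine, transversion)
base 22: A→C (purine→pyrimidine, transversion)

2 transitions, 3 transversions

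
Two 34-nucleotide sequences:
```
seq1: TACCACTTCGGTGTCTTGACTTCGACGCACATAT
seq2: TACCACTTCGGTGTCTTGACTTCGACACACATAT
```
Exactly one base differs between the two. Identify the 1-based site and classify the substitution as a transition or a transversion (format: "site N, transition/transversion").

site 27, transition

The sequences differ only at site 27: G→A (purine→purine), a transition.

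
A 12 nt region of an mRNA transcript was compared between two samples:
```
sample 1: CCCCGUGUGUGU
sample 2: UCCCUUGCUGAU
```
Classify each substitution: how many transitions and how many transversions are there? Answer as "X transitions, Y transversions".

3 transitions, 3 transversions

Mismatches (1-based):
base 1: C→U (pyrimidine→pyrimidine, transition)
base 5: G→U (purine→pyrimidine, transversion)
base 8: U→C (pyrimidine→pyrimidine, transition)
base 9: G→U (purine→pyrimidine, transversion)
base 10: U→G (pyrimidine→purine, transversion)
base 11: G→A (purine→purine, transition)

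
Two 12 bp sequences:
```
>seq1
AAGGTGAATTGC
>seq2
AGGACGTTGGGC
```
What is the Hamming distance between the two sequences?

7

Comparing position by position, 7 bases differ: 2 (A/G), 4 (G/A), 5 (T/C), 7 (A/T), 8 (A/T), 9 (T/G), 10 (T/G).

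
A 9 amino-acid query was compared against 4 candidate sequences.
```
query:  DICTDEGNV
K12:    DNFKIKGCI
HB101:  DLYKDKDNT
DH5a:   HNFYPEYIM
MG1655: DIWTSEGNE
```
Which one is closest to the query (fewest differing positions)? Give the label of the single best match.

MG1655

Hamming distances to query — K12: 7; HB101: 6; DH5a: 8; MG1655: 3.
Smallest is MG1655 with 3 mismatches.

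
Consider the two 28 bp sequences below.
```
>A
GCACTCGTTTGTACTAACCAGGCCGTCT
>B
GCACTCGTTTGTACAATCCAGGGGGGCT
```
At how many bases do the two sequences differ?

Comparing position by position, 5 bases differ: 15 (T/A), 17 (A/T), 23 (C/G), 24 (C/G), 26 (T/G).

5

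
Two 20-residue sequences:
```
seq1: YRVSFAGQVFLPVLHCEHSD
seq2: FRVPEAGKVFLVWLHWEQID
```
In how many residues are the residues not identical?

Comparing position by position, 9 residues differ: 1 (Y/F), 4 (S/P), 5 (F/E), 8 (Q/K), 12 (P/V), 13 (V/W), 16 (C/W), 18 (H/Q), 19 (S/I).

9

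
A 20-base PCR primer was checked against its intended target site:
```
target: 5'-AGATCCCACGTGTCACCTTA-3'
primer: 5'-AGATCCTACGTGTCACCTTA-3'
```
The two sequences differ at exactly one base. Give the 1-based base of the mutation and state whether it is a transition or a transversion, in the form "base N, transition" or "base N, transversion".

The sequences differ only at base 7: C→T (pyrimidine→pyrimidine), a transition.

base 7, transition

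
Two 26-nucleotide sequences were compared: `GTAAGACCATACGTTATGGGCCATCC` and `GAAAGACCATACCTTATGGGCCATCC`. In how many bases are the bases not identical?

2

The sequences differ at bases 2, 13 (1-based) — 2 in total.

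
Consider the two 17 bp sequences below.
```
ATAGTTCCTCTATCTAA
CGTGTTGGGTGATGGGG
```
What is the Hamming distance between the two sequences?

Comparing position by position, 12 bases differ: 1 (A/C), 2 (T/G), 3 (A/T), 7 (C/G), 8 (C/G), 9 (T/G), 10 (C/T), 11 (T/G), 14 (C/G), 15 (T/G), 16 (A/G), 17 (A/G).

12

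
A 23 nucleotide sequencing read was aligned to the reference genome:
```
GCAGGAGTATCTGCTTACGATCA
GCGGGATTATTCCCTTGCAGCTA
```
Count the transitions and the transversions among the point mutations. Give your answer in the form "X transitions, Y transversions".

8 transitions, 2 transversions

Transitions (purine↔purine or pyrimidine↔pyrimidine): 3 A→G, 11 C→T, 12 T→C, 17 A→G, 19 G→A, 20 A→G, 21 T→C, 22 C→T.
Transversions (purine↔pyrimidine): 7 G→T, 13 G→C.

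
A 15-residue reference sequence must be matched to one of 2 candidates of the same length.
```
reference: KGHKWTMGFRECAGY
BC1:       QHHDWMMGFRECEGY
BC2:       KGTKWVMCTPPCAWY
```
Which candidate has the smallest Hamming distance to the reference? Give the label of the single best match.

BC1 differs at 5 positions; BC2 differs at 7 positions. The closest is BC1.

BC1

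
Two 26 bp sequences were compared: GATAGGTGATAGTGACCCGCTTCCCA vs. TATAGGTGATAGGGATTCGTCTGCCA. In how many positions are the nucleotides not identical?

The sequences differ at positions 1, 13, 16, 17, 20, 21, 23 (1-based) — 7 in total.

7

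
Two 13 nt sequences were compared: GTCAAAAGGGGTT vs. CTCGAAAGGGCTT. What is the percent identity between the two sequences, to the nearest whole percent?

77%

Mismatches at positions 1, 4, 11 (1-based): 3 of 13.
Identical positions: 10/13 = 76.92% → 77%.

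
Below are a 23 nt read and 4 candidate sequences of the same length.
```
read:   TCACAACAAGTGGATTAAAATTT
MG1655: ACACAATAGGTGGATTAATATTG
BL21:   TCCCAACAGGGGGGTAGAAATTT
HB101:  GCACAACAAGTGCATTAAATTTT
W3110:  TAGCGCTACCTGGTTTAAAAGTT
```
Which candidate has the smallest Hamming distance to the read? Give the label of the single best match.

MG1655 differs at 5 bases; BL21 differs at 6 bases; HB101 differs at 3 bases; W3110 differs at 9 bases. The closest is HB101.

HB101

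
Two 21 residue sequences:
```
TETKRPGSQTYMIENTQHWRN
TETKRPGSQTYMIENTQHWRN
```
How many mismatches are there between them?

0

No positions differ; the sequences are identical.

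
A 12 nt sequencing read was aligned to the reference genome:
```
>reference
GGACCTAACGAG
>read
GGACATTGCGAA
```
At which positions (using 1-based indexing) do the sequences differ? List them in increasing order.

5, 7, 8, 12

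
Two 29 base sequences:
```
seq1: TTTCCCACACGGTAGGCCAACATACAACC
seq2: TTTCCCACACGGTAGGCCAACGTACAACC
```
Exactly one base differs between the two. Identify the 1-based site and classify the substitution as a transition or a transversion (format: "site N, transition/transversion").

site 22, transition

The sequences differ only at site 22: A→G (purine→purine), a transition.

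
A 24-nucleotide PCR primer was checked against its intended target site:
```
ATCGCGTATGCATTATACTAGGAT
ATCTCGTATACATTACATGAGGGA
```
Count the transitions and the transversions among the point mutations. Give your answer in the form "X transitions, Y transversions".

4 transitions, 3 transversions

Mismatches (1-based):
position 4: G→T (purine→pyrimidine, transversion)
position 10: G→A (purine→purine, transition)
position 16: T→C (pyrimidine→pyrimidine, transition)
position 18: C→T (pyrimidine→pyrimidine, transition)
position 19: T→G (pyrimidine→purine, transversion)
position 23: A→G (purine→purine, transition)
position 24: T→A (pyrimidine→purine, transversion)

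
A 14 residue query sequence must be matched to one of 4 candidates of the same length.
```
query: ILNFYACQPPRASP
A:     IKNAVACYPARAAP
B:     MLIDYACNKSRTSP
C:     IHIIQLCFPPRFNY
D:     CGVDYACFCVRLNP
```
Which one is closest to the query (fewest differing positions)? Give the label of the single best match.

A differs at 6 positions; B differs at 7 positions; C differs at 9 positions; D differs at 9 positions. The closest is A.

A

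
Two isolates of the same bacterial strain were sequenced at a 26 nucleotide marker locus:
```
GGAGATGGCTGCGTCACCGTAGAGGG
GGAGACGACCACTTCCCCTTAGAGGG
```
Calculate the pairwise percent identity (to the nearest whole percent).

73%

7 positions differ (6, 8, 10, 11, 13, 16, 19), so 19 of 26 match: 19/26 = 73.08%.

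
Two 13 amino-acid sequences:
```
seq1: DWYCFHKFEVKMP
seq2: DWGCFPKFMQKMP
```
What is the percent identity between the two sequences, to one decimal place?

69.2%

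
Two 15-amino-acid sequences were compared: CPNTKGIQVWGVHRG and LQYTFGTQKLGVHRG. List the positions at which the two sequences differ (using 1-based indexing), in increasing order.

1, 2, 3, 5, 7, 9, 10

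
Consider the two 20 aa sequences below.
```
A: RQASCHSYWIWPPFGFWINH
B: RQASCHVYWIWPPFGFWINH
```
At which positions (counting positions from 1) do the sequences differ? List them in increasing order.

7

Differences at position 7 (S→V).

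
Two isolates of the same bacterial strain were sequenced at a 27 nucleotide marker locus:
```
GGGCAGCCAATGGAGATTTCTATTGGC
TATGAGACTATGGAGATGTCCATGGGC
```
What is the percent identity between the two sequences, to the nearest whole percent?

9 positions differ (1, 2, 3, 4, 7, 9, 18, 21, 24), so 18 of 27 match: 18/27 = 66.67%.

67%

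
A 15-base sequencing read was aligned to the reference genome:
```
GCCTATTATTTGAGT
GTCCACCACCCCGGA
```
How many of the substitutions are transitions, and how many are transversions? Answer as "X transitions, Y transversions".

8 transitions, 2 transversions

Mismatches (1-based):
base 2: C→T (pyrimidine→pyrimidine, transition)
base 4: T→C (pyrimidine→pyrimidine, transition)
base 6: T→C (pyrimidine→pyrimidine, transition)
base 7: T→C (pyrimidine→pyrimidine, transition)
base 9: T→C (pyrimidine→pyrimidine, transition)
base 10: T→C (pyrimidine→pyrimidine, transition)
base 11: T→C (pyrimidine→pyrimidine, transition)
base 12: G→C (purine→pyrimidine, transversion)
base 13: A→G (purine→purine, transition)
base 15: T→A (pyrimidine→purine, transversion)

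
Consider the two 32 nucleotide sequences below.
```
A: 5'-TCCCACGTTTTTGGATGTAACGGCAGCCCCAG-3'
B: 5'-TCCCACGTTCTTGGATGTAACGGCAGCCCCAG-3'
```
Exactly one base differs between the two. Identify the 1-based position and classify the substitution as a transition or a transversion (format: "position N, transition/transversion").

position 10, transition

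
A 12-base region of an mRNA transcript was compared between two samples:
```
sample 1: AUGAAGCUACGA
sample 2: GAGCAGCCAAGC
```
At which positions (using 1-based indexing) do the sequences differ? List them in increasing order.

Scanning 1-based: 1: A/G; 2: U/A; 4: A/C; 8: U/C; 10: C/A; 12: A/C.

1, 2, 4, 8, 10, 12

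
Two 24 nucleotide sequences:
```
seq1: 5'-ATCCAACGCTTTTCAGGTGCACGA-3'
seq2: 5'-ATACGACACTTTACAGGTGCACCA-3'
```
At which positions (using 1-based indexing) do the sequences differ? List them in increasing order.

Scanning 1-based: 3: C/A; 5: A/G; 8: G/A; 13: T/A; 23: G/C.

3, 5, 8, 13, 23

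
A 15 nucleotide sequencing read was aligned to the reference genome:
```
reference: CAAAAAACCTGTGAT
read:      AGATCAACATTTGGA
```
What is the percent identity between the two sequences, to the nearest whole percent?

47%

8 positions differ (1, 2, 4, 5, 9, 11, 14, 15), so 7 of 15 match: 7/15 = 46.67%.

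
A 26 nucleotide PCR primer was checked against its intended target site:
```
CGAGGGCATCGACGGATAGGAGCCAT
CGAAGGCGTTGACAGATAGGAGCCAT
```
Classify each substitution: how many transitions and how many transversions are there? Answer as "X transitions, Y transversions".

Mismatches (1-based):
base 4: G→A (purine→purine, transition)
base 8: A→G (purine→purine, transition)
base 10: C→T (pyrimidine→pyrimidine, transition)
base 14: G→A (purine→purine, transition)

4 transitions, 0 transversions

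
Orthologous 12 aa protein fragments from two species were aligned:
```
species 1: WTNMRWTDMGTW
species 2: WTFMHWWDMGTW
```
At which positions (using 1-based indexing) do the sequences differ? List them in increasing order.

Scanning 1-based: 3: N/F; 5: R/H; 7: T/W.

3, 5, 7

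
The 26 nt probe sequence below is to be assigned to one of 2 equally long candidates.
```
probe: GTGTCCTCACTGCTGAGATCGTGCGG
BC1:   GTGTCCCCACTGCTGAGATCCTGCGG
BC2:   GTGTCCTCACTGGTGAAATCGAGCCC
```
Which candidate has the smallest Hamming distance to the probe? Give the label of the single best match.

BC1

BC1 differs at 2 bases; BC2 differs at 5 bases. The closest is BC1.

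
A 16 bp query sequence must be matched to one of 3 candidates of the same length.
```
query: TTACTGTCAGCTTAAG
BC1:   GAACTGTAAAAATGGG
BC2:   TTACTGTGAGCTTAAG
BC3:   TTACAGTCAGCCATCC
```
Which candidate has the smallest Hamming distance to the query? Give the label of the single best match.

BC2

BC1 differs at 8 bases; BC2 differs at 1 base; BC3 differs at 6 bases. The closest is BC2.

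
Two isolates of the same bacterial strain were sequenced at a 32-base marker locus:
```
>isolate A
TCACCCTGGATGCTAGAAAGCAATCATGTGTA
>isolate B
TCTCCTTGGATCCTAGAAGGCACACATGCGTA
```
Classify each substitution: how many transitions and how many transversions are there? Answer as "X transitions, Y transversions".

Transitions (purine↔purine or pyrimidine↔pyrimidine): 6 C→T, 19 A→G, 29 T→C.
Transversions (purine↔pyrimidine): 3 A→T, 12 G→C, 23 A→C, 24 T→A.

3 transitions, 4 transversions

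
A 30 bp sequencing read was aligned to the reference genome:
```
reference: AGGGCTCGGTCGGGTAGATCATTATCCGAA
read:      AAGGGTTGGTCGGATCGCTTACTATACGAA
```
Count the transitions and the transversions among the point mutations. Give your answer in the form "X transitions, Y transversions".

Transitions (purine↔purine or pyrimidine↔pyrimidine): 2 G→A, 7 C→T, 14 G→A, 20 C→T, 22 T→C.
Transversions (purine↔pyrimidine): 5 C→G, 16 A→C, 18 A→C, 26 C→A.

5 transitions, 4 transversions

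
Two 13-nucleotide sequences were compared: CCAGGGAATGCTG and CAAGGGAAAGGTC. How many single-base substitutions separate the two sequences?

4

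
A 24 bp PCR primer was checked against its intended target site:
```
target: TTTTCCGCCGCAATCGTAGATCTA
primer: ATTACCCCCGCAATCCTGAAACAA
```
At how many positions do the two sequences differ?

Comparing position by position, 8 positions differ: 1 (T/A), 4 (T/A), 7 (G/C), 16 (G/C), 18 (A/G), 19 (G/A), 21 (T/A), 23 (T/A).

8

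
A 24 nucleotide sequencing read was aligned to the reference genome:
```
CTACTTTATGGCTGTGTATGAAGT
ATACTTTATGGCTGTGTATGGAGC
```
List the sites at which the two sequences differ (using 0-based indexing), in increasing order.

0, 20, 23

Differences at site 0 (C→A), site 20 (A→G), site 23 (T→C).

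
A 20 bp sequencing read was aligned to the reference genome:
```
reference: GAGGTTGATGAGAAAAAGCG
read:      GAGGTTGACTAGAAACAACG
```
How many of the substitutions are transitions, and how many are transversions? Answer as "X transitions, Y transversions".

2 transitions, 2 transversions

Transitions (purine↔purine or pyrimidine↔pyrimidine): 9 T→C, 18 G→A.
Transversions (purine↔pyrimidine): 10 G→T, 16 A→C.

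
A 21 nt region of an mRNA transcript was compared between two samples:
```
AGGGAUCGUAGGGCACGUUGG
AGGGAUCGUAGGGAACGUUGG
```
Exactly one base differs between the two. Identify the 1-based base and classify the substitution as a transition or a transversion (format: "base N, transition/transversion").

base 14, transversion

The sequences differ only at base 14: C→A (pyrimidine→purine), a transversion.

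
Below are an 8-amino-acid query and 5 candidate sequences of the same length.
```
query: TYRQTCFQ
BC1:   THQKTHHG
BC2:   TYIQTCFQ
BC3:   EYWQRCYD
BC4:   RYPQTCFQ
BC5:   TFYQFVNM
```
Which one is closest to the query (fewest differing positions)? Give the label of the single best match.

BC1 differs at 6 positions; BC2 differs at 1 position; BC3 differs at 5 positions; BC4 differs at 2 positions; BC5 differs at 6 positions. The closest is BC2.

BC2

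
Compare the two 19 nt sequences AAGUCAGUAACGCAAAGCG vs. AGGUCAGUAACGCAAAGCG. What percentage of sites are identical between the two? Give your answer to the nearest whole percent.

Mismatch at position 2 (1-based): 1 of 19.
Identical positions: 18/19 = 94.74% → 95%.

95%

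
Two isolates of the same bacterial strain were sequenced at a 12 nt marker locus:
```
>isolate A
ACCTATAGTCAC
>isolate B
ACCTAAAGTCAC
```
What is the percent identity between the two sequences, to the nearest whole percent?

92%

1 position differs (6), so 11 of 12 match: 11/12 = 91.67%.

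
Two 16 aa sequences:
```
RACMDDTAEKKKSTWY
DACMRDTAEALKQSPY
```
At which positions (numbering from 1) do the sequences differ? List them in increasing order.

1, 5, 10, 11, 13, 14, 15

Scanning 1-based: 1: R/D; 5: D/R; 10: K/A; 11: K/L; 13: S/Q; 14: T/S; 15: W/P.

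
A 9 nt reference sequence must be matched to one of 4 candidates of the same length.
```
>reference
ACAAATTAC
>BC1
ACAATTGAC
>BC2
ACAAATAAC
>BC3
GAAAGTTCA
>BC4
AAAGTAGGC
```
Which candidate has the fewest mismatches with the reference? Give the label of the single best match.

BC2

BC1 differs at 2 bases; BC2 differs at 1 base; BC3 differs at 5 bases; BC4 differs at 6 bases. The closest is BC2.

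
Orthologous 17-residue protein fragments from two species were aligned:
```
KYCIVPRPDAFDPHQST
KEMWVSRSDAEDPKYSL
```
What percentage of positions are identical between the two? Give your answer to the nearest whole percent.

47%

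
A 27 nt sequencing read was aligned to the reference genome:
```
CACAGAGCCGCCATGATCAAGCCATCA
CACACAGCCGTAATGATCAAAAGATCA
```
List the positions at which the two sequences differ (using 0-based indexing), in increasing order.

4, 10, 11, 20, 21, 22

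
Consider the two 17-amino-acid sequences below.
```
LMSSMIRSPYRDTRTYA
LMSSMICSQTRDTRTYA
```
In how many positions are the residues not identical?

The sequences differ at positions 7, 9, 10 (1-based) — 3 in total.

3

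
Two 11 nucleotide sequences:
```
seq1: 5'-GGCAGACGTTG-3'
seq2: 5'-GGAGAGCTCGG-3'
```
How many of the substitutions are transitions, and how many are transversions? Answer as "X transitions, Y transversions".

4 transitions, 3 transversions

Mismatches (1-based):
site 3: C→A (pyrimidine→purine, transversion)
site 4: A→G (purine→purine, transition)
site 5: G→A (purine→purine, transition)
site 6: A→G (purine→purine, transition)
site 8: G→T (purine→pyrimidine, transversion)
site 9: T→C (pyrimidine→pyrimidine, transition)
site 10: T→G (pyrimidine→purine, transversion)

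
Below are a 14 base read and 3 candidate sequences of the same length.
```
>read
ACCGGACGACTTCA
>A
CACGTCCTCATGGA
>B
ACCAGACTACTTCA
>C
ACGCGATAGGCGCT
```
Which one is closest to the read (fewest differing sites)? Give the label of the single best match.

A differs at 9 sites; B differs at 2 sites; C differs at 9 sites. The closest is B.

B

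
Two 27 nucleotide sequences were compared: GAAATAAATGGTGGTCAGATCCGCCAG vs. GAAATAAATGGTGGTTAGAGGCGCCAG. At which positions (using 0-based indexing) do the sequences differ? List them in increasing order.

15, 19, 20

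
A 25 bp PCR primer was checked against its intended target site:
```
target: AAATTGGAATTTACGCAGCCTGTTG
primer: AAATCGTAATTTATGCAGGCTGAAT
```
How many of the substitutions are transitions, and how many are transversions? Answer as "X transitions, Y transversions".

2 transitions, 5 transversions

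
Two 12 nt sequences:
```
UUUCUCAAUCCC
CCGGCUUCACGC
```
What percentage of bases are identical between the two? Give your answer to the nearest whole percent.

10 positions differ (1, 2, 3, 4, 5, 6, 7, 8, 9, 11), so 2 of 12 match: 2/12 = 16.67%.

17%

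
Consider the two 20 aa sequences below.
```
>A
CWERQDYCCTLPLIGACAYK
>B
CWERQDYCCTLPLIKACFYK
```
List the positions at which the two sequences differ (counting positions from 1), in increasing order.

15, 18

Scanning 1-based: 15: G/K; 18: A/F.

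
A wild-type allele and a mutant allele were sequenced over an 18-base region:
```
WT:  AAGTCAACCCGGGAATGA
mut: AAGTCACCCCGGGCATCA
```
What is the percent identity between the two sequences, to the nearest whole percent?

Mismatches at positions 7, 14, 17 (1-based): 3 of 18.
Identical positions: 15/18 = 83.33% → 83%.

83%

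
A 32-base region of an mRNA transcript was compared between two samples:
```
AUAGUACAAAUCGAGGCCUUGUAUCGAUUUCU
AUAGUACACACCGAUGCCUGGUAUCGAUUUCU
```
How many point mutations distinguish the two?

The sequences differ at positions 9, 11, 15, 20 (1-based) — 4 in total.

4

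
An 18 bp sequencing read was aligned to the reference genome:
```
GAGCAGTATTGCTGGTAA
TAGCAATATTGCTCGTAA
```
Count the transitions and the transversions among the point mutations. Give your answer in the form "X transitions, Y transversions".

1 transition, 2 transversions

Transitions (purine↔purine or pyrimidine↔pyrimidine): 6 G→A.
Transversions (purine↔pyrimidine): 1 G→T, 14 G→C.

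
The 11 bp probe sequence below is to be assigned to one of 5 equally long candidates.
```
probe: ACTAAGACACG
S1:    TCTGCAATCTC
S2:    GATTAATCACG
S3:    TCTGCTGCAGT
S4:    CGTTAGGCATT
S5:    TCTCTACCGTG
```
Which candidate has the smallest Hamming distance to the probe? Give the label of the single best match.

Hamming distances to probe — S1: 8; S2: 5; S3: 7; S4: 6; S5: 7.
Smallest is S2 with 5 mismatches.

S2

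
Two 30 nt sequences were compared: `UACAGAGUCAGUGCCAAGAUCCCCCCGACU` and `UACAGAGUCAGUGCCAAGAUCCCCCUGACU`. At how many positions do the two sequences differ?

The sequences differ at positions 26 (1-based) — 1 in total.

1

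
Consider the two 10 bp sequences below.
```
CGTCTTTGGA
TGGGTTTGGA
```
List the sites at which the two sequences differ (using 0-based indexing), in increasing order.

Differences at site 0 (C→T), site 2 (T→G), site 3 (C→G).

0, 2, 3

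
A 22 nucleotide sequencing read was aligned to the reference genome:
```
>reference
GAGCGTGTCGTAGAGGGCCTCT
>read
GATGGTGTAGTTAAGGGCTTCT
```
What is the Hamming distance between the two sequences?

Comparing position by position, 6 bases differ: 3 (G/T), 4 (C/G), 9 (C/A), 12 (A/T), 13 (G/A), 19 (C/T).

6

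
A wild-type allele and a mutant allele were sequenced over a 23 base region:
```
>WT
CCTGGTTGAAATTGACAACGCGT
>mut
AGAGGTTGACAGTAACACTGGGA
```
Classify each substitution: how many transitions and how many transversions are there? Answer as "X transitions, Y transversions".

Transitions (purine↔purine or pyrimidine↔pyrimidine): 14 G→A, 19 C→T.
Transversions (purine↔pyrimidine): 1 C→A, 2 C→G, 3 T→A, 10 A→C, 12 T→G, 18 A→C, 21 C→G, 23 T→A.

2 transitions, 8 transversions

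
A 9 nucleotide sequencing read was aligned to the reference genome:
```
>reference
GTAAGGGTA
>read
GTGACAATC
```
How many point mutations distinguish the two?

The sequences differ at bases 3, 5, 6, 7, 9 (1-based) — 5 in total.

5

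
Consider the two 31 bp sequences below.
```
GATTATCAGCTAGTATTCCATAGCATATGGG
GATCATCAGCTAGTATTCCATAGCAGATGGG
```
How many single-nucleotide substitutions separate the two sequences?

2

Mismatches (1-based): position 4: T→C; position 26: T→G.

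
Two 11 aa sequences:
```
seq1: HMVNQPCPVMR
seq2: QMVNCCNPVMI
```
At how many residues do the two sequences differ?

5

The sequences differ at residues 1, 5, 6, 7, 11 (1-based) — 5 in total.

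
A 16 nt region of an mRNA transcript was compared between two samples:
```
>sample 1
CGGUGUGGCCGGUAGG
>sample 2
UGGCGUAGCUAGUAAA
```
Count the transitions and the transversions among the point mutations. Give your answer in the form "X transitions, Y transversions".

7 transitions, 0 transversions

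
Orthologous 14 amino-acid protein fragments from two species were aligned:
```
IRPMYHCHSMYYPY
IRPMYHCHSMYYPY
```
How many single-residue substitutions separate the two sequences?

No positions differ; the sequences are identical.

0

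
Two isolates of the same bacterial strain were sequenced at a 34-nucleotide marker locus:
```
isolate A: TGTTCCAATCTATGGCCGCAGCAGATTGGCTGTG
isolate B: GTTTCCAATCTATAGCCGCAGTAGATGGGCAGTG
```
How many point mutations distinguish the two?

6

Comparing position by position, 6 positions differ: 1 (T/G), 2 (G/T), 14 (G/A), 22 (C/T), 27 (T/G), 31 (T/A).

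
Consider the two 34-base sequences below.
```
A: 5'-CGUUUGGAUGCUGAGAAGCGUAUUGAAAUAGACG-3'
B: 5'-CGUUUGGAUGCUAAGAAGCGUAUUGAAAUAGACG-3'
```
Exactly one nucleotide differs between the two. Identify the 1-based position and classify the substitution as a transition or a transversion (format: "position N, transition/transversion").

position 13, transition

The sequences differ only at position 13: G→A (purine→purine), a transition.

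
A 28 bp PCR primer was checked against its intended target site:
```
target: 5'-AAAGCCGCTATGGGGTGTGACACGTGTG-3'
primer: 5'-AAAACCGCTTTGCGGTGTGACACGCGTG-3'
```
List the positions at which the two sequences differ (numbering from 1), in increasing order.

Differences at position 4 (G→A), position 10 (A→T), position 13 (G→C), position 25 (T→C).

4, 10, 13, 25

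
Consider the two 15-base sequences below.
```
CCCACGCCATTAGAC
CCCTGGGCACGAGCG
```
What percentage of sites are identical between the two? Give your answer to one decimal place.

53.3%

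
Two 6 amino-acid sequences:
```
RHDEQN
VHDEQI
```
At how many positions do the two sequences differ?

2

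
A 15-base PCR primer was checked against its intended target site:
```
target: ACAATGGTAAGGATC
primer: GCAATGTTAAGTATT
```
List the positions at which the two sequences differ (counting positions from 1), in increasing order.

1, 7, 12, 15

Scanning 1-based: 1: A/G; 7: G/T; 12: G/T; 15: C/T.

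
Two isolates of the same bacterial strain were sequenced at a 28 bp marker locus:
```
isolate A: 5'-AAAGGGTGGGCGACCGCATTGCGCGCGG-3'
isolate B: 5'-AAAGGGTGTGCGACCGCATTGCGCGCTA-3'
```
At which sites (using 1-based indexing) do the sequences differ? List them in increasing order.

Scanning 1-based: 9: G/T; 27: G/T; 28: G/A.

9, 27, 28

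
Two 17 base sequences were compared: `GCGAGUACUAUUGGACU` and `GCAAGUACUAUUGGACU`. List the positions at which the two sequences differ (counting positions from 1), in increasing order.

3

Scanning 1-based: 3: G/A.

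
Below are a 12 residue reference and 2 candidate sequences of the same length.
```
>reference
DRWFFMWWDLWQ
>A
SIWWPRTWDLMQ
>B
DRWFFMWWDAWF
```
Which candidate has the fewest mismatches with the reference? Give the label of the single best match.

B

Hamming distances to reference — A: 7; B: 2.
Smallest is B with 2 mismatches.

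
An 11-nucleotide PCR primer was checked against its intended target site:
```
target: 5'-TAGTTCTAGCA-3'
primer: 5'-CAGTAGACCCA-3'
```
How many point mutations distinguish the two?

6

Comparing position by position, 6 bases differ: 1 (T/C), 5 (T/A), 6 (C/G), 7 (T/A), 8 (A/C), 9 (G/C).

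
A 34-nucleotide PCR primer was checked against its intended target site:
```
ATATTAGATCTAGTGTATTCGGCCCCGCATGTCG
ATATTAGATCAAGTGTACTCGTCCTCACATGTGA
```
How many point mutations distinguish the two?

Comparing position by position, 7 sites differ: 11 (T/A), 18 (T/C), 22 (G/T), 25 (C/T), 27 (G/A), 33 (C/G), 34 (G/A).

7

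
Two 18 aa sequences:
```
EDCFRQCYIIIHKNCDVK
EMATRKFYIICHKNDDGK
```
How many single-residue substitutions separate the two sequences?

8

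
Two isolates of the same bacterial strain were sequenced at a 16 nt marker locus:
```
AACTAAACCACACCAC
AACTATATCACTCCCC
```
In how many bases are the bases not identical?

Mismatches (1-based): base 6: A→T; base 8: C→T; base 12: A→T; base 15: A→C.

4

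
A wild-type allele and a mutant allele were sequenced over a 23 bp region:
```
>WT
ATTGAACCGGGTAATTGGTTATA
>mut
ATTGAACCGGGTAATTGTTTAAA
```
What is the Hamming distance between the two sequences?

2

Mismatches (1-based): site 18: G→T; site 22: T→A.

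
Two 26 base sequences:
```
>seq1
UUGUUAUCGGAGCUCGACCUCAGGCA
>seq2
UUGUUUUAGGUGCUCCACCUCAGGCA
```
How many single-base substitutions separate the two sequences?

Mismatches (1-based): position 6: A→U; position 8: C→A; position 11: A→U; position 16: G→C.

4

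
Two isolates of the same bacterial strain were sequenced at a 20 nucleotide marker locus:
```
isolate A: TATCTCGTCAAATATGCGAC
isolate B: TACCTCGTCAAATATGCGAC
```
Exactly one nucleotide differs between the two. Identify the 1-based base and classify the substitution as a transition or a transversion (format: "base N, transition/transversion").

base 3, transition

The sequences differ only at base 3: T→C (pyrimidine→pyrimidine), a transition.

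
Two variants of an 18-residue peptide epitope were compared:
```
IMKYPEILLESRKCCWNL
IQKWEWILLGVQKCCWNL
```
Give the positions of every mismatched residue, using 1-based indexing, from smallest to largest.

2, 4, 5, 6, 10, 11, 12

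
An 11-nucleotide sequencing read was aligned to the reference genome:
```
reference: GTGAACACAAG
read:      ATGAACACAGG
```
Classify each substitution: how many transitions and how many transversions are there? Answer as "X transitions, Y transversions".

Mismatches (1-based):
site 1: G→A (purine→purine, transition)
site 10: A→G (purine→purine, transition)

2 transitions, 0 transversions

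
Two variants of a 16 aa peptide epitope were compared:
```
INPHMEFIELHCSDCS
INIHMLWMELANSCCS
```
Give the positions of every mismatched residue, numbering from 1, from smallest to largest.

3, 6, 7, 8, 11, 12, 14

Differences at position 3 (P→I), position 6 (E→L), position 7 (F→W), position 8 (I→M), position 11 (H→A), position 12 (C→N), position 14 (D→C).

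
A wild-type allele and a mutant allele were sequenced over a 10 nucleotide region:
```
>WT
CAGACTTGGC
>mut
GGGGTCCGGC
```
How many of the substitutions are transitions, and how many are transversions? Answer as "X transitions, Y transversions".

Mismatches (1-based):
site 1: C→G (pyrimidine→purine, transversion)
site 2: A→G (purine→purine, transition)
site 4: A→G (purine→purine, transition)
site 5: C→T (pyrimidine→pyrimidine, transition)
site 6: T→C (pyrimidine→pyrimidine, transition)
site 7: T→C (pyrimidine→pyrimidine, transition)

5 transitions, 1 transversion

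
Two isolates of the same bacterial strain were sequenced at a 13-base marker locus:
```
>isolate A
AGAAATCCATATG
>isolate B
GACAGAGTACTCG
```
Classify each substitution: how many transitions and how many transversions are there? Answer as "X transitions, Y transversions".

Mismatches (1-based):
position 1: A→G (purine→purine, transition)
position 2: G→A (purine→purine, transition)
position 3: A→C (purine→pyrimidine, transversion)
position 5: A→G (purine→purine, transition)
position 6: T→A (pyrimidine→purine, transversion)
position 7: C→G (pyrimidine→purine, transversion)
position 8: C→T (pyrimidine→pyrimidine, transition)
position 10: T→C (pyrimidine→pyrimidine, transition)
position 11: A→T (purine→pyrimidine, transversion)
position 12: T→C (pyrimidine→pyrimidine, transition)

6 transitions, 4 transversions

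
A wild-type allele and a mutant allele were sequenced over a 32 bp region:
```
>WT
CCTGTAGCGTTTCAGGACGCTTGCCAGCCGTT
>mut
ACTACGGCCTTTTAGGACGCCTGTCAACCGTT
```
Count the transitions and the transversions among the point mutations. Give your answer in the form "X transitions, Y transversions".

7 transitions, 2 transversions

Mismatches (1-based):
position 1: C→A (pyrimidine→purine, transversion)
position 4: G→A (purine→purine, transition)
position 5: T→C (pyrimidine→pyrimidine, transition)
position 6: A→G (purine→purine, transition)
position 9: G→C (purine→pyrimidine, transversion)
position 13: C→T (pyrimidine→pyrimidine, transition)
position 21: T→C (pyrimidine→pyrimidine, transition)
position 24: C→T (pyrimidine→pyrimidine, transition)
position 27: G→A (purine→purine, transition)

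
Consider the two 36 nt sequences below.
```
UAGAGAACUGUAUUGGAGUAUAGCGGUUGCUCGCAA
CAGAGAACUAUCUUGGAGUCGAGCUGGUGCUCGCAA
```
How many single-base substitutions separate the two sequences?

7

Mismatches (1-based): base 1: U→C; base 10: G→A; base 12: A→C; base 20: A→C; base 21: U→G; base 25: G→U; base 27: U→G.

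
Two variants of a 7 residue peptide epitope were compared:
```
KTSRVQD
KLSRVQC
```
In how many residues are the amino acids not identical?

Comparing position by position, 2 residues differ: 2 (T/L), 7 (D/C).

2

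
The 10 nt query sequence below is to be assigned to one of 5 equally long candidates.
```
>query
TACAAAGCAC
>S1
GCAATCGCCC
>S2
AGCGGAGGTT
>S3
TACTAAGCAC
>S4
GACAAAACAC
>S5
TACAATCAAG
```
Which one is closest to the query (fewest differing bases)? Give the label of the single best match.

Hamming distances to query — S1: 6; S2: 7; S3: 1; S4: 2; S5: 4.
Smallest is S3 with 1 mismatch.

S3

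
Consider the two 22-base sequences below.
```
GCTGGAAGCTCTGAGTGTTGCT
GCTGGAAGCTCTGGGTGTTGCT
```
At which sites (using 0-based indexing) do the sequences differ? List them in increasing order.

13

Differences at site 13 (A→G).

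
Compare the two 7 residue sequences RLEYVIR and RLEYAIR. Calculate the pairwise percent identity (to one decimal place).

Mismatch at position 5 (1-based): 1 of 7.
Identical positions: 6/7 = 85.71% → 85.7%.

85.7%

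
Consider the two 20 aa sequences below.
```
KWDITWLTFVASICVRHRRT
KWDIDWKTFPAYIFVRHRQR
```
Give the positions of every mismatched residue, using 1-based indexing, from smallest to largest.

5, 7, 10, 12, 14, 19, 20

Scanning 1-based: 5: T/D; 7: L/K; 10: V/P; 12: S/Y; 14: C/F; 19: R/Q; 20: T/R.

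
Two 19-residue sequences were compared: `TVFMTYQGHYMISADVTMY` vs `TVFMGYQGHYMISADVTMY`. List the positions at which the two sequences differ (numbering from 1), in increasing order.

5

Scanning 1-based: 5: T/G.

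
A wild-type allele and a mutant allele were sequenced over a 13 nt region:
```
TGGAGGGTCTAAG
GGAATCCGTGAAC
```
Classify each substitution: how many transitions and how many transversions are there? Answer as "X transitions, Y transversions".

2 transitions, 7 transversions

Transitions (purine↔purine or pyrimidine↔pyrimidine): 3 G→A, 9 C→T.
Transversions (purine↔pyrimidine): 1 T→G, 5 G→T, 6 G→C, 7 G→C, 8 T→G, 10 T→G, 13 G→C.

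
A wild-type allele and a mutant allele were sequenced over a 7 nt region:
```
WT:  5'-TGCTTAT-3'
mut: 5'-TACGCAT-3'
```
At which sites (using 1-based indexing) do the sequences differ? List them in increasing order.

Scanning 1-based: 2: G/A; 4: T/G; 5: T/C.

2, 4, 5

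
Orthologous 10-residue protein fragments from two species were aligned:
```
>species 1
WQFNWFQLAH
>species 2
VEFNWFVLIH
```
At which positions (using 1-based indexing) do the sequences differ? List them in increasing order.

1, 2, 7, 9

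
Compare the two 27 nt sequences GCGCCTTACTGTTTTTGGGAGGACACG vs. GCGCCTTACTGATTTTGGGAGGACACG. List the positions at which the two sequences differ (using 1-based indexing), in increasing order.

Scanning 1-based: 12: T/A.

12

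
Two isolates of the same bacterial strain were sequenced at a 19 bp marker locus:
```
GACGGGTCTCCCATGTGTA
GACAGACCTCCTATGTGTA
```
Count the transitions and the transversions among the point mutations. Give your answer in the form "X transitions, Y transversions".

4 transitions, 0 transversions

Transitions (purine↔purine or pyrimidine↔pyrimidine): 4 G→A, 6 G→A, 7 T→C, 12 C→T.
Transversions (purine↔pyrimidine): none.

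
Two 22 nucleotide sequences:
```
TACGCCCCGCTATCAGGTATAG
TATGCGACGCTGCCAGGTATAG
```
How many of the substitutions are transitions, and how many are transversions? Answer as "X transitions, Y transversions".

3 transitions, 2 transversions

Mismatches (1-based):
position 3: C→T (pyrimidine→pyrimidine, transition)
position 6: C→G (pyrimidine→purine, transversion)
position 7: C→A (pyrimidine→purine, transversion)
position 12: A→G (purine→purine, transition)
position 13: T→C (pyrimidine→pyrimidine, transition)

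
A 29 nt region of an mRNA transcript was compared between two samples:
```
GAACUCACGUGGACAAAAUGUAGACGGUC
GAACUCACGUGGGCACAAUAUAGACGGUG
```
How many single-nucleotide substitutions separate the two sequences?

Comparing position by position, 4 sites differ: 13 (A/G), 16 (A/C), 20 (G/A), 29 (C/G).

4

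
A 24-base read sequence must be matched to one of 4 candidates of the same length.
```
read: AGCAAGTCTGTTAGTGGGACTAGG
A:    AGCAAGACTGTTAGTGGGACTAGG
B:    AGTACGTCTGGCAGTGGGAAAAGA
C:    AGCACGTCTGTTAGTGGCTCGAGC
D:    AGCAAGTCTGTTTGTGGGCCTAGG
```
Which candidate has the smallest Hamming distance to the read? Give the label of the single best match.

A

Hamming distances to read — A: 1; B: 7; C: 5; D: 2.
Smallest is A with 1 mismatch.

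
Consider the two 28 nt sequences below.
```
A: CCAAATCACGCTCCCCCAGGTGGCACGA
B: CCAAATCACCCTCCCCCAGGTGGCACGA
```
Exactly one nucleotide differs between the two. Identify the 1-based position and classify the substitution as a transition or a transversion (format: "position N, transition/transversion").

position 10, transversion

The sequences differ only at position 10: G→C (purine→pyrimidine), a transversion.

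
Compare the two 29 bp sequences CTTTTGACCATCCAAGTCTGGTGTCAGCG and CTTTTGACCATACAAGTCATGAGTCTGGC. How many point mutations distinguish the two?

Comparing position by position, 7 positions differ: 12 (C/A), 19 (T/A), 20 (G/T), 22 (T/A), 26 (A/T), 28 (C/G), 29 (G/C).

7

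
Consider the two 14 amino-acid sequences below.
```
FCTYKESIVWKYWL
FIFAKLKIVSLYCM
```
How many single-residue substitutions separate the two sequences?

The sequences differ at residues 2, 3, 4, 6, 7, 10, 11, 13, 14 (1-based) — 9 in total.

9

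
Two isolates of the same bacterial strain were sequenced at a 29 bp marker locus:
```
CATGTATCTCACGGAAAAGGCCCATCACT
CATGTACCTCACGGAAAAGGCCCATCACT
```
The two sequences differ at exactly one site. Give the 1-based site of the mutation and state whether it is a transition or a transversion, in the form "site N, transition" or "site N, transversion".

site 7, transition

Site 7 changes T→C. T is a pyrimidine and C is a pyrimidine, so this is a transition.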